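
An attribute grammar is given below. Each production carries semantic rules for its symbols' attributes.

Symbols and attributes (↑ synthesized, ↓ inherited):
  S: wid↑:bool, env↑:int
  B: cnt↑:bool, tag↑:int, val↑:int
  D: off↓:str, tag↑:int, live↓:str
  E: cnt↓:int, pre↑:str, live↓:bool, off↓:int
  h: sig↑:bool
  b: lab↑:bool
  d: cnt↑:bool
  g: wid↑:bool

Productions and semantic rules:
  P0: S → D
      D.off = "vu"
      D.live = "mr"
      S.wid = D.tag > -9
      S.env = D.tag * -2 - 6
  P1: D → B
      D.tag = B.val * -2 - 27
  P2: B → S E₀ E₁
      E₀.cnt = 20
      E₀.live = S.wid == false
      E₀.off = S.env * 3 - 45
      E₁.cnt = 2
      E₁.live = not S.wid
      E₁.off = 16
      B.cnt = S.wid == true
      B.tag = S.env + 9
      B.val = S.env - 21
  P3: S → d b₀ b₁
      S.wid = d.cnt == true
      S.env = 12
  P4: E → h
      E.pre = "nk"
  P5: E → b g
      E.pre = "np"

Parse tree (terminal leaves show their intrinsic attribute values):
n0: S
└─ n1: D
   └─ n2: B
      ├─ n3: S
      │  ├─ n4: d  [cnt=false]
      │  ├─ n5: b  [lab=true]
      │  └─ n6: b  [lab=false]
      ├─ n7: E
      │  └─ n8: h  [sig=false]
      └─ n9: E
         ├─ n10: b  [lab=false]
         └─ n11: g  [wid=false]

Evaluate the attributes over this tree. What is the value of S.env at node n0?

1. n1.off = "vu"  ["vu"]
2. n1.live = "mr"  ["mr"]
3. n4.cnt = false  [terminal]
4. n5.lab = true  [terminal]
5. n6.lab = false  [terminal]
6. n3.wid = false  [d.cnt == true]
7. n3.env = 12  [12]
8. n7.cnt = 20  [20]
9. n7.live = true  [S.wid == false]
10. n7.off = -9  [S.env * 3 - 45]
11. n8.sig = false  [terminal]
12. n7.pre = "nk"  ["nk"]
13. n9.cnt = 2  [2]
14. n9.live = true  [not S.wid]
15. n9.off = 16  [16]
16. n10.lab = false  [terminal]
17. n11.wid = false  [terminal]
18. n9.pre = "np"  ["np"]
19. n2.cnt = false  [S.wid == true]
20. n2.tag = 21  [S.env + 9]
21. n2.val = -9  [S.env - 21]
22. n1.tag = -9  [B.val * -2 - 27]
23. n0.wid = false  [D.tag > -9]
24. n0.env = 12  [D.tag * -2 - 6]

12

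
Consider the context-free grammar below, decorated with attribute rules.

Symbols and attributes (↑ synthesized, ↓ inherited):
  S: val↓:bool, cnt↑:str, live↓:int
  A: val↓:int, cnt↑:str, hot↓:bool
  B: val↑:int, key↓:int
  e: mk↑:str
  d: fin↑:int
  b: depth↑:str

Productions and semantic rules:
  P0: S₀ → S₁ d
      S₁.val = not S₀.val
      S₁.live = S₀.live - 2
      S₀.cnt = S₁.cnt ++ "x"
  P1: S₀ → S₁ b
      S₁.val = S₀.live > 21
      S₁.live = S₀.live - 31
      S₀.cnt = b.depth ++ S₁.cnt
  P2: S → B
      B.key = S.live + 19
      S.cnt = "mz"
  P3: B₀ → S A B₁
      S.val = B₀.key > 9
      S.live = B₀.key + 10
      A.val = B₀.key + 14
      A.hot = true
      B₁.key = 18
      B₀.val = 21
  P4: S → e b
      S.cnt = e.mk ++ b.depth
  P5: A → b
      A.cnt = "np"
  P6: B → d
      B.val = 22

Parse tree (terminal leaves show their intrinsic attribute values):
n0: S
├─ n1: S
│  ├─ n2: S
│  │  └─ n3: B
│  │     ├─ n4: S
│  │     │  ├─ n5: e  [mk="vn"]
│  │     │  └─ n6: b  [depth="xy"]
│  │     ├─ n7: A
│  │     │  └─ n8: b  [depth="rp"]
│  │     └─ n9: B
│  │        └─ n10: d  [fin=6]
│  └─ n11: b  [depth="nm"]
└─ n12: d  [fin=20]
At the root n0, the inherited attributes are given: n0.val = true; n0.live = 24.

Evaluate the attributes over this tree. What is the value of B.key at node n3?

10

1. n0.val = true  [given at root]
2. n0.live = 24  [given at root]
3. n1.val = false  [not S₀.val]
4. n1.live = 22  [S₀.live - 2]
5. n2.val = true  [S₀.live > 21]
6. n2.live = -9  [S₀.live - 31]
7. n3.key = 10  [S.live + 19]
8. n4.val = true  [B₀.key > 9]
9. n4.live = 20  [B₀.key + 10]
10. n5.mk = "vn"  [terminal]
11. n6.depth = "xy"  [terminal]
12. n4.cnt = "vnxy"  [e.mk ++ b.depth]
13. n7.val = 24  [B₀.key + 14]
14. n7.hot = true  [true]
15. n8.depth = "rp"  [terminal]
16. n7.cnt = "np"  ["np"]
17. n9.key = 18  [18]
18. n10.fin = 6  [terminal]
19. n9.val = 22  [22]
20. n3.val = 21  [21]
21. n2.cnt = "mz"  ["mz"]
22. n11.depth = "nm"  [terminal]
23. n1.cnt = "nmmz"  [b.depth ++ S₁.cnt]
24. n12.fin = 20  [terminal]
25. n0.cnt = "nmmzx"  [S₁.cnt ++ "x"]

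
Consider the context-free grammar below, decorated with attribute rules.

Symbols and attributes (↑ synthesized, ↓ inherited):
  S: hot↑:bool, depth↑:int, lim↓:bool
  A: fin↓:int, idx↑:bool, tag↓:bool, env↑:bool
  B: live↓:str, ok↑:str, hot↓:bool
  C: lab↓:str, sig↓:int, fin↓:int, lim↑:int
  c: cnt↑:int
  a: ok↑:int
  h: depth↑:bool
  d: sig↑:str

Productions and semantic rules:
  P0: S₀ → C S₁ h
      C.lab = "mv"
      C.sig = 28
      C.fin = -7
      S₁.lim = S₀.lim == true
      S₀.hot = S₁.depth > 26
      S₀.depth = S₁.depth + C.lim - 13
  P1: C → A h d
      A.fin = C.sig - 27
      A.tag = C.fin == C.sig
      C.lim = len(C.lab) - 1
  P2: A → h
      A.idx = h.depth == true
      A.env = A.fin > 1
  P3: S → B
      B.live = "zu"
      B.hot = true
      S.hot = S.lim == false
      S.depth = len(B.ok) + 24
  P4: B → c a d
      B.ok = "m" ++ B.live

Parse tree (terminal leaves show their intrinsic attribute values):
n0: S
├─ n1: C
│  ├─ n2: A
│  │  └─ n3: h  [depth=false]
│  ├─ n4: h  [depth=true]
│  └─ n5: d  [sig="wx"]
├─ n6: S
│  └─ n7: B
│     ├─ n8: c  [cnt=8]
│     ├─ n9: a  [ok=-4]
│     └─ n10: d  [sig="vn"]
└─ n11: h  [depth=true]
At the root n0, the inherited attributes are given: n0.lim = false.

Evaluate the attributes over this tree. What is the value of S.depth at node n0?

1. n0.lim = false  [given at root]
2. n1.lab = "mv"  ["mv"]
3. n1.sig = 28  [28]
4. n1.fin = -7  [-7]
5. n2.fin = 1  [C.sig - 27]
6. n2.tag = false  [C.fin == C.sig]
7. n3.depth = false  [terminal]
8. n2.idx = false  [h.depth == true]
9. n2.env = false  [A.fin > 1]
10. n4.depth = true  [terminal]
11. n5.sig = "wx"  [terminal]
12. n1.lim = 1  [len(C.lab) - 1]
13. n6.lim = false  [S₀.lim == true]
14. n7.live = "zu"  ["zu"]
15. n7.hot = true  [true]
16. n8.cnt = 8  [terminal]
17. n9.ok = -4  [terminal]
18. n10.sig = "vn"  [terminal]
19. n7.ok = "mzu"  ["m" ++ B.live]
20. n6.hot = true  [S.lim == false]
21. n6.depth = 27  [len(B.ok) + 24]
22. n11.depth = true  [terminal]
23. n0.hot = true  [S₁.depth > 26]
24. n0.depth = 15  [S₁.depth + C.lim - 13]

15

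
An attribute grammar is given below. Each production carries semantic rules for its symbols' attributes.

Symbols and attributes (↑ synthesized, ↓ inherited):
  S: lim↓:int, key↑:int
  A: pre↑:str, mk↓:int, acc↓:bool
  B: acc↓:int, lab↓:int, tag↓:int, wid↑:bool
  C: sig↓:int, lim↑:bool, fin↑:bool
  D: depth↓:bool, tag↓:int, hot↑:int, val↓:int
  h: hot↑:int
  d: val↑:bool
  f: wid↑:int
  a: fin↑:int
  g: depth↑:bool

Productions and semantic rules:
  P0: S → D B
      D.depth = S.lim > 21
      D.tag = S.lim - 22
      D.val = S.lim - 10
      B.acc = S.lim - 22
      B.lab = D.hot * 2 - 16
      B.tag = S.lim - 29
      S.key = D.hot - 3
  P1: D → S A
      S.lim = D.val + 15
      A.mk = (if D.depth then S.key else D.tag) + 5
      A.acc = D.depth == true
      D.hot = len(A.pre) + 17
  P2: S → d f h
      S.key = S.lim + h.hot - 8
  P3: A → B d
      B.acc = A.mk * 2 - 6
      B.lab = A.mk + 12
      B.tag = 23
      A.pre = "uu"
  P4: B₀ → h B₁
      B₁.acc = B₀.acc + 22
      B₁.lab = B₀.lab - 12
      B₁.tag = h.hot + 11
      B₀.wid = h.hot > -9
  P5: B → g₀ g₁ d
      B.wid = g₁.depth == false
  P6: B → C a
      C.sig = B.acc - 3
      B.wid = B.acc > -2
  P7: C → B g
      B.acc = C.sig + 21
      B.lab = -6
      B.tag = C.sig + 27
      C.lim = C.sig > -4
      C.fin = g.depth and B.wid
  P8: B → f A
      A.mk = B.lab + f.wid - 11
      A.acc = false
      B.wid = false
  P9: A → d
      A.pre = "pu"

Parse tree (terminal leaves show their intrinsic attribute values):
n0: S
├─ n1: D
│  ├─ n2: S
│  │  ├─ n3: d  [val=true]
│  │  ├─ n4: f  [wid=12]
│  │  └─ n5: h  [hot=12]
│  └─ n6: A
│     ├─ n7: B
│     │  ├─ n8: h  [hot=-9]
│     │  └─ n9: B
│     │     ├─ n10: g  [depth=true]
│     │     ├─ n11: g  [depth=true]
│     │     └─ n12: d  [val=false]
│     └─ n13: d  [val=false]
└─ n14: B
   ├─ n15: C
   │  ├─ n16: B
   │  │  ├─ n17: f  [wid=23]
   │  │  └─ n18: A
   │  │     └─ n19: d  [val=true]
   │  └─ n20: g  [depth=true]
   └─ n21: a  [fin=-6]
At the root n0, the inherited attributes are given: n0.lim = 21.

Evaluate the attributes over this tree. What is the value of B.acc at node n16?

1. n0.lim = 21  [given at root]
2. n1.depth = false  [S.lim > 21]
3. n1.tag = -1  [S.lim - 22]
4. n1.val = 11  [S.lim - 10]
5. n2.lim = 26  [D.val + 15]
6. n3.val = true  [terminal]
7. n4.wid = 12  [terminal]
8. n5.hot = 12  [terminal]
9. n2.key = 30  [S.lim + h.hot - 8]
10. n6.mk = 4  [(if D.depth then S.key else D.tag) + 5]
11. n6.acc = false  [D.depth == true]
12. n7.acc = 2  [A.mk * 2 - 6]
13. n7.lab = 16  [A.mk + 12]
14. n7.tag = 23  [23]
15. n8.hot = -9  [terminal]
16. n9.acc = 24  [B₀.acc + 22]
17. n9.lab = 4  [B₀.lab - 12]
18. n9.tag = 2  [h.hot + 11]
19. n10.depth = true  [terminal]
20. n11.depth = true  [terminal]
21. n12.val = false  [terminal]
22. n9.wid = false  [g₁.depth == false]
23. n7.wid = false  [h.hot > -9]
24. n13.val = false  [terminal]
25. n6.pre = "uu"  ["uu"]
26. n1.hot = 19  [len(A.pre) + 17]
27. n14.acc = -1  [S.lim - 22]
28. n14.lab = 22  [D.hot * 2 - 16]
29. n14.tag = -8  [S.lim - 29]
30. n15.sig = -4  [B.acc - 3]
31. n16.acc = 17  [C.sig + 21]
32. n16.lab = -6  [-6]
33. n16.tag = 23  [C.sig + 27]
34. n17.wid = 23  [terminal]
35. n18.mk = 6  [B.lab + f.wid - 11]
36. n18.acc = false  [false]
37. n19.val = true  [terminal]
38. n18.pre = "pu"  ["pu"]
39. n16.wid = false  [false]
40. n20.depth = true  [terminal]
41. n15.lim = false  [C.sig > -4]
42. n15.fin = false  [g.depth and B.wid]
43. n21.fin = -6  [terminal]
44. n14.wid = true  [B.acc > -2]
45. n0.key = 16  [D.hot - 3]

17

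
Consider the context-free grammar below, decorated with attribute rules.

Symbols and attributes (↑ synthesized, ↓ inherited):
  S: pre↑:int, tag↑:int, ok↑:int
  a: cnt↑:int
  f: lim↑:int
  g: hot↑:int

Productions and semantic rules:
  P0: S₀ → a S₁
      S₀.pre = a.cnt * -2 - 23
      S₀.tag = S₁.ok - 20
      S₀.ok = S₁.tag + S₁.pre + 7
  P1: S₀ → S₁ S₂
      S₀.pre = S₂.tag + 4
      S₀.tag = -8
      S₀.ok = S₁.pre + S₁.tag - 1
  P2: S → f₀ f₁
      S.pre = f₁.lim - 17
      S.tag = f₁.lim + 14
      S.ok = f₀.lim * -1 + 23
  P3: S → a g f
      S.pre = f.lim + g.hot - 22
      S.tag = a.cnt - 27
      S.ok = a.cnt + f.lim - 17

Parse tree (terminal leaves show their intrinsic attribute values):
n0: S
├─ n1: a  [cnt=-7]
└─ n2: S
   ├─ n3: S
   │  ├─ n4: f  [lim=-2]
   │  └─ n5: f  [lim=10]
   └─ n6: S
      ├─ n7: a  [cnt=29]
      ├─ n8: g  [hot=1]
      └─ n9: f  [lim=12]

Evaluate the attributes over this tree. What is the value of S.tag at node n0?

-4

1. n1.cnt = -7  [terminal]
2. n4.lim = -2  [terminal]
3. n5.lim = 10  [terminal]
4. n3.pre = -7  [f₁.lim - 17]
5. n3.tag = 24  [f₁.lim + 14]
6. n3.ok = 25  [f₀.lim * -1 + 23]
7. n7.cnt = 29  [terminal]
8. n8.hot = 1  [terminal]
9. n9.lim = 12  [terminal]
10. n6.pre = -9  [f.lim + g.hot - 22]
11. n6.tag = 2  [a.cnt - 27]
12. n6.ok = 24  [a.cnt + f.lim - 17]
13. n2.pre = 6  [S₂.tag + 4]
14. n2.tag = -8  [-8]
15. n2.ok = 16  [S₁.pre + S₁.tag - 1]
16. n0.pre = -9  [a.cnt * -2 - 23]
17. n0.tag = -4  [S₁.ok - 20]
18. n0.ok = 5  [S₁.tag + S₁.pre + 7]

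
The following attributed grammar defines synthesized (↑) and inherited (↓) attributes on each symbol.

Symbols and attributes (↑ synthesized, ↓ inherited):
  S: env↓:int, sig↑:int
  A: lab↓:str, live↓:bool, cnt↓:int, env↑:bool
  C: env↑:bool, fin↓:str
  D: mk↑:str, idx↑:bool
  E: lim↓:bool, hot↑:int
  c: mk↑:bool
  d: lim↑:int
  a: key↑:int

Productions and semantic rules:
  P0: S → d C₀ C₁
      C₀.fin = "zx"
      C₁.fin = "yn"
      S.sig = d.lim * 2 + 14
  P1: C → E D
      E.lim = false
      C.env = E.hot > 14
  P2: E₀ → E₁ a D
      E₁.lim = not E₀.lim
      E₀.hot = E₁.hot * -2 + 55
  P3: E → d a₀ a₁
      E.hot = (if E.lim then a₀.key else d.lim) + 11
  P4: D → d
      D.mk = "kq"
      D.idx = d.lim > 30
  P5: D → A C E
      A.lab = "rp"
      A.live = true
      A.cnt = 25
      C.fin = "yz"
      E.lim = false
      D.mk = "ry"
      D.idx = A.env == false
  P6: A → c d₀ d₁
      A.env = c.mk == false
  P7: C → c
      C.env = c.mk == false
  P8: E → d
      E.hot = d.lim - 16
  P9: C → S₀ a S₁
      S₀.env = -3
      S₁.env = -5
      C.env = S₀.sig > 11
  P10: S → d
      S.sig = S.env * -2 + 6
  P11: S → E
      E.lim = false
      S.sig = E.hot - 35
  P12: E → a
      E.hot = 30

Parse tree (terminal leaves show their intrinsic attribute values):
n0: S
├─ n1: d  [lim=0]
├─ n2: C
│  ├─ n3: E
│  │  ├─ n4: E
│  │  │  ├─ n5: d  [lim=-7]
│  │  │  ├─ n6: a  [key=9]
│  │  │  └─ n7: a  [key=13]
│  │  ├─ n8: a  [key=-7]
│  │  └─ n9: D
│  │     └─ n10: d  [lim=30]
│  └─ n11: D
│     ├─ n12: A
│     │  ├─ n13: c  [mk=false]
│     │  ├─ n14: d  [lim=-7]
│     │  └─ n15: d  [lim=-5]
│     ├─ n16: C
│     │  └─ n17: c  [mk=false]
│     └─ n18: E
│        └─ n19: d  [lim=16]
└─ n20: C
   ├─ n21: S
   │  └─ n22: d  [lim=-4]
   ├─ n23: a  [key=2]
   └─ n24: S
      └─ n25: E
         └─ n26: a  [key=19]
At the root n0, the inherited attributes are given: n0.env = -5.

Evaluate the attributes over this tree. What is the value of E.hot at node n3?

1. n0.env = -5  [given at root]
2. n1.lim = 0  [terminal]
3. n2.fin = "zx"  ["zx"]
4. n3.lim = false  [false]
5. n4.lim = true  [not E₀.lim]
6. n5.lim = -7  [terminal]
7. n6.key = 9  [terminal]
8. n7.key = 13  [terminal]
9. n4.hot = 20  [(if E.lim then a₀.key else d.lim) + 11]
10. n8.key = -7  [terminal]
11. n10.lim = 30  [terminal]
12. n9.mk = "kq"  ["kq"]
13. n9.idx = false  [d.lim > 30]
14. n3.hot = 15  [E₁.hot * -2 + 55]
15. n12.lab = "rp"  ["rp"]
16. n12.live = true  [true]
17. n12.cnt = 25  [25]
18. n13.mk = false  [terminal]
19. n14.lim = -7  [terminal]
20. n15.lim = -5  [terminal]
21. n12.env = true  [c.mk == false]
22. n16.fin = "yz"  ["yz"]
23. n17.mk = false  [terminal]
24. n16.env = true  [c.mk == false]
25. n18.lim = false  [false]
26. n19.lim = 16  [terminal]
27. n18.hot = 0  [d.lim - 16]
28. n11.mk = "ry"  ["ry"]
29. n11.idx = false  [A.env == false]
30. n2.env = true  [E.hot > 14]
31. n20.fin = "yn"  ["yn"]
32. n21.env = -3  [-3]
33. n22.lim = -4  [terminal]
34. n21.sig = 12  [S.env * -2 + 6]
35. n23.key = 2  [terminal]
36. n24.env = -5  [-5]
37. n25.lim = false  [false]
38. n26.key = 19  [terminal]
39. n25.hot = 30  [30]
40. n24.sig = -5  [E.hot - 35]
41. n20.env = true  [S₀.sig > 11]
42. n0.sig = 14  [d.lim * 2 + 14]

15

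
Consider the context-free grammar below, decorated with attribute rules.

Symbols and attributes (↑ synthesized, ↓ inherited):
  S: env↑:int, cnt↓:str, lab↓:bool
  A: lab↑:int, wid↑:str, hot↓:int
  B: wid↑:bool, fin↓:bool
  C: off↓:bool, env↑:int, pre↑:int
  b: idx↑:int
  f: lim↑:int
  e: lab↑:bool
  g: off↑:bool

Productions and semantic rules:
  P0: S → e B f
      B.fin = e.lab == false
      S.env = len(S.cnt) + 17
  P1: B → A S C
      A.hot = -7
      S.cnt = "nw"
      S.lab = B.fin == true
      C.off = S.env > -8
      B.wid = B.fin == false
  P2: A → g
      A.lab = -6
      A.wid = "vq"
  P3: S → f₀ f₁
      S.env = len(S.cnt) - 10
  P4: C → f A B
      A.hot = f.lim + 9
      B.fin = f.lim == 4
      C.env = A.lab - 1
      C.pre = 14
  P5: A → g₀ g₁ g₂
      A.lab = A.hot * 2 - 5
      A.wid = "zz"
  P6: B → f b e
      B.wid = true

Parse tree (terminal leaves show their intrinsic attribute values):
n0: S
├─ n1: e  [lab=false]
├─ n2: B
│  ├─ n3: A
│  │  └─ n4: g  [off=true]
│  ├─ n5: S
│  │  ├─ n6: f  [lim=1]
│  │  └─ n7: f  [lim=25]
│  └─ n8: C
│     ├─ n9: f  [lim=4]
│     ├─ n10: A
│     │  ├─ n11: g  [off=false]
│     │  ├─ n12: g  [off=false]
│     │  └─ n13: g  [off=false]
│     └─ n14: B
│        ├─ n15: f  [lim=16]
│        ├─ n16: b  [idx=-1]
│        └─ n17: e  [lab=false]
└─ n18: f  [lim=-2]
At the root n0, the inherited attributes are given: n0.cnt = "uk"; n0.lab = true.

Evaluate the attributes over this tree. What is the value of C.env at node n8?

20

1. n0.cnt = "uk"  [given at root]
2. n0.lab = true  [given at root]
3. n1.lab = false  [terminal]
4. n2.fin = true  [e.lab == false]
5. n3.hot = -7  [-7]
6. n4.off = true  [terminal]
7. n3.lab = -6  [-6]
8. n3.wid = "vq"  ["vq"]
9. n5.cnt = "nw"  ["nw"]
10. n5.lab = true  [B.fin == true]
11. n6.lim = 1  [terminal]
12. n7.lim = 25  [terminal]
13. n5.env = -8  [len(S.cnt) - 10]
14. n8.off = false  [S.env > -8]
15. n9.lim = 4  [terminal]
16. n10.hot = 13  [f.lim + 9]
17. n11.off = false  [terminal]
18. n12.off = false  [terminal]
19. n13.off = false  [terminal]
20. n10.lab = 21  [A.hot * 2 - 5]
21. n10.wid = "zz"  ["zz"]
22. n14.fin = true  [f.lim == 4]
23. n15.lim = 16  [terminal]
24. n16.idx = -1  [terminal]
25. n17.lab = false  [terminal]
26. n14.wid = true  [true]
27. n8.env = 20  [A.lab - 1]
28. n8.pre = 14  [14]
29. n2.wid = false  [B.fin == false]
30. n18.lim = -2  [terminal]
31. n0.env = 19  [len(S.cnt) + 17]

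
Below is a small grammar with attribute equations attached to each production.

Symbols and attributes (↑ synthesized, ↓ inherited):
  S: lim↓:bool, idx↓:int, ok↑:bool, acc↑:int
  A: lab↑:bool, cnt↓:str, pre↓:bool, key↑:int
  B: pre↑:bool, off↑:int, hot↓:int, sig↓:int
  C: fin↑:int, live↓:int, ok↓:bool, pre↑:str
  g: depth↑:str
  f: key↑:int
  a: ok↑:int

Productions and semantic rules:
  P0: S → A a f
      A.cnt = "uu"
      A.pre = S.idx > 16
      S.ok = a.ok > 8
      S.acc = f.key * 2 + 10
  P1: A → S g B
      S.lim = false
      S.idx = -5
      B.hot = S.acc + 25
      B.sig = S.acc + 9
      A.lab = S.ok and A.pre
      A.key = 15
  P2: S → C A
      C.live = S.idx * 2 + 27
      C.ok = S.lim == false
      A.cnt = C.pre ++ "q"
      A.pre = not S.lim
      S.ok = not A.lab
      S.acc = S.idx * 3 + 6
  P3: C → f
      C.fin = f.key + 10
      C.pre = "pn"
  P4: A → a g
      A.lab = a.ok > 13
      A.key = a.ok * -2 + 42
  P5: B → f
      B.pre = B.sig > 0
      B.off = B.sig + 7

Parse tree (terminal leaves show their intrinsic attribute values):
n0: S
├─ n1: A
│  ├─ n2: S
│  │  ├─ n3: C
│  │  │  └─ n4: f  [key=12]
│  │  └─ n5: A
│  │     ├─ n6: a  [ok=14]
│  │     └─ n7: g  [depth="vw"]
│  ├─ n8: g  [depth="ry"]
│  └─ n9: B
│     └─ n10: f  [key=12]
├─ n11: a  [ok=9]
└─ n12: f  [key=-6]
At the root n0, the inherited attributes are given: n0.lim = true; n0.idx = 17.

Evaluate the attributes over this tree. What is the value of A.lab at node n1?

1. n0.lim = true  [given at root]
2. n0.idx = 17  [given at root]
3. n1.cnt = "uu"  ["uu"]
4. n1.pre = true  [S.idx > 16]
5. n2.lim = false  [false]
6. n2.idx = -5  [-5]
7. n3.live = 17  [S.idx * 2 + 27]
8. n3.ok = true  [S.lim == false]
9. n4.key = 12  [terminal]
10. n3.fin = 22  [f.key + 10]
11. n3.pre = "pn"  ["pn"]
12. n5.cnt = "pnq"  [C.pre ++ "q"]
13. n5.pre = true  [not S.lim]
14. n6.ok = 14  [terminal]
15. n7.depth = "vw"  [terminal]
16. n5.lab = true  [a.ok > 13]
17. n5.key = 14  [a.ok * -2 + 42]
18. n2.ok = false  [not A.lab]
19. n2.acc = -9  [S.idx * 3 + 6]
20. n8.depth = "ry"  [terminal]
21. n9.hot = 16  [S.acc + 25]
22. n9.sig = 0  [S.acc + 9]
23. n10.key = 12  [terminal]
24. n9.pre = false  [B.sig > 0]
25. n9.off = 7  [B.sig + 7]
26. n1.lab = false  [S.ok and A.pre]
27. n1.key = 15  [15]
28. n11.ok = 9  [terminal]
29. n12.key = -6  [terminal]
30. n0.ok = true  [a.ok > 8]
31. n0.acc = -2  [f.key * 2 + 10]

false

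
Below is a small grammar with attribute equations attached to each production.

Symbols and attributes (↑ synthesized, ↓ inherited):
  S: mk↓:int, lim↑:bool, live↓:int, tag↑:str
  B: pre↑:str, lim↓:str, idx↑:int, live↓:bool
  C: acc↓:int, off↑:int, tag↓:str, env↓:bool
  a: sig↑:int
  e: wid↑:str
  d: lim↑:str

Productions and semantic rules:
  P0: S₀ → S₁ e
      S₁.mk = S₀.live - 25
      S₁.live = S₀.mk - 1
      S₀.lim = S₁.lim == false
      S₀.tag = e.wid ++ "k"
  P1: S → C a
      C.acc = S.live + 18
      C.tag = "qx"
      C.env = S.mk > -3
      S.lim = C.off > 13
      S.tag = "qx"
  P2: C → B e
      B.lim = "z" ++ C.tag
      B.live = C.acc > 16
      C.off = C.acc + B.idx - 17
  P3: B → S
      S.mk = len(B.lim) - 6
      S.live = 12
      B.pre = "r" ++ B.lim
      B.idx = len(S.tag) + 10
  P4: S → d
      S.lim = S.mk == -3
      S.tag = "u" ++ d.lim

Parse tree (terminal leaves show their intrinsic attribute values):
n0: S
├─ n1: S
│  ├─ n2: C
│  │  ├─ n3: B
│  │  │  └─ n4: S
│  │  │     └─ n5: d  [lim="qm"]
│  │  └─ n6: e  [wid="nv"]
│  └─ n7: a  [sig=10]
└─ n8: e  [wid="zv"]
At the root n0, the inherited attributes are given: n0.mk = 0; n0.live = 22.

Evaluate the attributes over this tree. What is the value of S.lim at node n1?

1. n0.mk = 0  [given at root]
2. n0.live = 22  [given at root]
3. n1.mk = -3  [S₀.live - 25]
4. n1.live = -1  [S₀.mk - 1]
5. n2.acc = 17  [S.live + 18]
6. n2.tag = "qx"  ["qx"]
7. n2.env = false  [S.mk > -3]
8. n3.lim = "zqx"  ["z" ++ C.tag]
9. n3.live = true  [C.acc > 16]
10. n4.mk = -3  [len(B.lim) - 6]
11. n4.live = 12  [12]
12. n5.lim = "qm"  [terminal]
13. n4.lim = true  [S.mk == -3]
14. n4.tag = "uqm"  ["u" ++ d.lim]
15. n3.pre = "rzqx"  ["r" ++ B.lim]
16. n3.idx = 13  [len(S.tag) + 10]
17. n6.wid = "nv"  [terminal]
18. n2.off = 13  [C.acc + B.idx - 17]
19. n7.sig = 10  [terminal]
20. n1.lim = false  [C.off > 13]
21. n1.tag = "qx"  ["qx"]
22. n8.wid = "zv"  [terminal]
23. n0.lim = true  [S₁.lim == false]
24. n0.tag = "zvk"  [e.wid ++ "k"]

false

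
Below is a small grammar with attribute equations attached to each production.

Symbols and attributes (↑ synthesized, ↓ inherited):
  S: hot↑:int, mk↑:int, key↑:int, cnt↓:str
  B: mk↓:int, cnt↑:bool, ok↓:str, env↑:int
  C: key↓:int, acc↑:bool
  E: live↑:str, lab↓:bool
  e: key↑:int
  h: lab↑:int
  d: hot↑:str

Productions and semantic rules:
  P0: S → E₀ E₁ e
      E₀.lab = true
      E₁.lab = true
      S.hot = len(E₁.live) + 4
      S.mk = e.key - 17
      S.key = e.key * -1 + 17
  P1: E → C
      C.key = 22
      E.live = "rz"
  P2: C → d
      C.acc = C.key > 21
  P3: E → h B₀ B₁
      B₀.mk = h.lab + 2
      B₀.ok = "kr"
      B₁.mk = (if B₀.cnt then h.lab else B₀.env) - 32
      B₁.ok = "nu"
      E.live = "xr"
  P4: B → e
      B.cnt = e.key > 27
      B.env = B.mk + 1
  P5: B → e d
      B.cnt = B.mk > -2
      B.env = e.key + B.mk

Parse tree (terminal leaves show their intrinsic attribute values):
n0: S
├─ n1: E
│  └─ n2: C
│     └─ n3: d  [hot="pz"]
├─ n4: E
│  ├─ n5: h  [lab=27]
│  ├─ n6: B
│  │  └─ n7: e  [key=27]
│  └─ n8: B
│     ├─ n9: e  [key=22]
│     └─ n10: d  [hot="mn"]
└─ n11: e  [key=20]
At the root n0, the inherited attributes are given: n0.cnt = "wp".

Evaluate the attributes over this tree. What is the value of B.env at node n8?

20

1. n0.cnt = "wp"  [given at root]
2. n1.lab = true  [true]
3. n2.key = 22  [22]
4. n3.hot = "pz"  [terminal]
5. n2.acc = true  [C.key > 21]
6. n1.live = "rz"  ["rz"]
7. n4.lab = true  [true]
8. n5.lab = 27  [terminal]
9. n6.mk = 29  [h.lab + 2]
10. n6.ok = "kr"  ["kr"]
11. n7.key = 27  [terminal]
12. n6.cnt = false  [e.key > 27]
13. n6.env = 30  [B.mk + 1]
14. n8.mk = -2  [(if B₀.cnt then h.lab else B₀.env) - 32]
15. n8.ok = "nu"  ["nu"]
16. n9.key = 22  [terminal]
17. n10.hot = "mn"  [terminal]
18. n8.cnt = false  [B.mk > -2]
19. n8.env = 20  [e.key + B.mk]
20. n4.live = "xr"  ["xr"]
21. n11.key = 20  [terminal]
22. n0.hot = 6  [len(E₁.live) + 4]
23. n0.mk = 3  [e.key - 17]
24. n0.key = -3  [e.key * -1 + 17]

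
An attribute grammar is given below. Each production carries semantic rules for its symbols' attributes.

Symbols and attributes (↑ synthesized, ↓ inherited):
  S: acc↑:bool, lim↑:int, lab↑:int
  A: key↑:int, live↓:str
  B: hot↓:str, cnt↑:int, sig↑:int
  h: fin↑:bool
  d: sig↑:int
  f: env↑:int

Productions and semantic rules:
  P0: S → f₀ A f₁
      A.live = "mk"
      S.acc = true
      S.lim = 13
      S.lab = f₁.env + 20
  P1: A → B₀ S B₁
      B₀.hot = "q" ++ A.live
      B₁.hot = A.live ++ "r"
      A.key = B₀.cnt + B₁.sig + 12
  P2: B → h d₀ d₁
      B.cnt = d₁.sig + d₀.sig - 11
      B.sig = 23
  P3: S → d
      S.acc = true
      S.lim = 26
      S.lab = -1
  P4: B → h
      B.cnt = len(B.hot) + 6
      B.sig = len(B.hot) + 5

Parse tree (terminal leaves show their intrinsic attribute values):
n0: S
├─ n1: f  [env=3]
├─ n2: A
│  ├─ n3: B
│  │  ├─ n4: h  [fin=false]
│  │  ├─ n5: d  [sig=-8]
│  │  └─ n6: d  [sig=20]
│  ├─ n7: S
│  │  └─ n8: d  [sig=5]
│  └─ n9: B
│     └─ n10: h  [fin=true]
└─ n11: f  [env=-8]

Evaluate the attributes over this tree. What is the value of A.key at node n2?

21

1. n1.env = 3  [terminal]
2. n2.live = "mk"  ["mk"]
3. n3.hot = "qmk"  ["q" ++ A.live]
4. n4.fin = false  [terminal]
5. n5.sig = -8  [terminal]
6. n6.sig = 20  [terminal]
7. n3.cnt = 1  [d₁.sig + d₀.sig - 11]
8. n3.sig = 23  [23]
9. n8.sig = 5  [terminal]
10. n7.acc = true  [true]
11. n7.lim = 26  [26]
12. n7.lab = -1  [-1]
13. n9.hot = "mkr"  [A.live ++ "r"]
14. n10.fin = true  [terminal]
15. n9.cnt = 9  [len(B.hot) + 6]
16. n9.sig = 8  [len(B.hot) + 5]
17. n2.key = 21  [B₀.cnt + B₁.sig + 12]
18. n11.env = -8  [terminal]
19. n0.acc = true  [true]
20. n0.lim = 13  [13]
21. n0.lab = 12  [f₁.env + 20]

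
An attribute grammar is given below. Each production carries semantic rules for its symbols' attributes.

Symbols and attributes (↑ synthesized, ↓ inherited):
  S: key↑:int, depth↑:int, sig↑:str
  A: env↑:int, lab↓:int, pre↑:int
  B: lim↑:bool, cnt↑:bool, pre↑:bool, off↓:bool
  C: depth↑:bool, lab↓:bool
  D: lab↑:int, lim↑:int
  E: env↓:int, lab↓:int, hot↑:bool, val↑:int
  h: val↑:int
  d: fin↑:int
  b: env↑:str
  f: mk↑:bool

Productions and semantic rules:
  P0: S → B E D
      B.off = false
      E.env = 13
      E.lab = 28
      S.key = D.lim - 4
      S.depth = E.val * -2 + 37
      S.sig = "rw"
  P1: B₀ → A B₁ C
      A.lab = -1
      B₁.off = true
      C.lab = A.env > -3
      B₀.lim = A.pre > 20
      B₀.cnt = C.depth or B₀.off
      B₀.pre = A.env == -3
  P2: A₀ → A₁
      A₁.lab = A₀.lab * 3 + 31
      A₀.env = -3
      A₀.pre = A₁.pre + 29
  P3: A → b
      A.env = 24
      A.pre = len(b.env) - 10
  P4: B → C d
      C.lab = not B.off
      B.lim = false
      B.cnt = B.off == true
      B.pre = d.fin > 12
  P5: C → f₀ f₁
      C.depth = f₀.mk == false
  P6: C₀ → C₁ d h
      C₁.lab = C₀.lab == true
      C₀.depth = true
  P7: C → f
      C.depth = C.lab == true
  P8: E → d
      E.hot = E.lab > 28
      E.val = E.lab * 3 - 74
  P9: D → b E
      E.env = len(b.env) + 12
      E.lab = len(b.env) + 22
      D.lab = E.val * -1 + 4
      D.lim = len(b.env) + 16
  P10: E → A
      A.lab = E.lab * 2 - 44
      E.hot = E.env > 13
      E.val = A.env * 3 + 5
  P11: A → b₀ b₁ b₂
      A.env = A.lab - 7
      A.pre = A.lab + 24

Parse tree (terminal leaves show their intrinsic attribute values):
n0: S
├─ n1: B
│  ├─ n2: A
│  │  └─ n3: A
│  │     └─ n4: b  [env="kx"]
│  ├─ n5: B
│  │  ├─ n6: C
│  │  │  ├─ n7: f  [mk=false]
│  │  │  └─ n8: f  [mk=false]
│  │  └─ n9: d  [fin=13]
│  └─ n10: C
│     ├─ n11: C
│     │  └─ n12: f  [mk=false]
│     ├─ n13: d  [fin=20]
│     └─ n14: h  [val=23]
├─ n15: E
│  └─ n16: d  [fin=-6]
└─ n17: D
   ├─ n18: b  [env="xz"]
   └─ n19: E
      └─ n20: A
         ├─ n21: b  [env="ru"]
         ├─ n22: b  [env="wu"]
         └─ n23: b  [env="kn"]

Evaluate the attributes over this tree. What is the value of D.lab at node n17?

1. n1.off = false  [false]
2. n2.lab = -1  [-1]
3. n3.lab = 28  [A₀.lab * 3 + 31]
4. n4.env = "kx"  [terminal]
5. n3.env = 24  [24]
6. n3.pre = -8  [len(b.env) - 10]
7. n2.env = -3  [-3]
8. n2.pre = 21  [A₁.pre + 29]
9. n5.off = true  [true]
10. n6.lab = false  [not B.off]
11. n7.mk = false  [terminal]
12. n8.mk = false  [terminal]
13. n6.depth = true  [f₀.mk == false]
14. n9.fin = 13  [terminal]
15. n5.lim = false  [false]
16. n5.cnt = true  [B.off == true]
17. n5.pre = true  [d.fin > 12]
18. n10.lab = false  [A.env > -3]
19. n11.lab = false  [C₀.lab == true]
20. n12.mk = false  [terminal]
21. n11.depth = false  [C.lab == true]
22. n13.fin = 20  [terminal]
23. n14.val = 23  [terminal]
24. n10.depth = true  [true]
25. n1.lim = true  [A.pre > 20]
26. n1.cnt = true  [C.depth or B₀.off]
27. n1.pre = true  [A.env == -3]
28. n15.env = 13  [13]
29. n15.lab = 28  [28]
30. n16.fin = -6  [terminal]
31. n15.hot = false  [E.lab > 28]
32. n15.val = 10  [E.lab * 3 - 74]
33. n18.env = "xz"  [terminal]
34. n19.env = 14  [len(b.env) + 12]
35. n19.lab = 24  [len(b.env) + 22]
36. n20.lab = 4  [E.lab * 2 - 44]
37. n21.env = "ru"  [terminal]
38. n22.env = "wu"  [terminal]
39. n23.env = "kn"  [terminal]
40. n20.env = -3  [A.lab - 7]
41. n20.pre = 28  [A.lab + 24]
42. n19.hot = true  [E.env > 13]
43. n19.val = -4  [A.env * 3 + 5]
44. n17.lab = 8  [E.val * -1 + 4]
45. n17.lim = 18  [len(b.env) + 16]
46. n0.key = 14  [D.lim - 4]
47. n0.depth = 17  [E.val * -2 + 37]
48. n0.sig = "rw"  ["rw"]

8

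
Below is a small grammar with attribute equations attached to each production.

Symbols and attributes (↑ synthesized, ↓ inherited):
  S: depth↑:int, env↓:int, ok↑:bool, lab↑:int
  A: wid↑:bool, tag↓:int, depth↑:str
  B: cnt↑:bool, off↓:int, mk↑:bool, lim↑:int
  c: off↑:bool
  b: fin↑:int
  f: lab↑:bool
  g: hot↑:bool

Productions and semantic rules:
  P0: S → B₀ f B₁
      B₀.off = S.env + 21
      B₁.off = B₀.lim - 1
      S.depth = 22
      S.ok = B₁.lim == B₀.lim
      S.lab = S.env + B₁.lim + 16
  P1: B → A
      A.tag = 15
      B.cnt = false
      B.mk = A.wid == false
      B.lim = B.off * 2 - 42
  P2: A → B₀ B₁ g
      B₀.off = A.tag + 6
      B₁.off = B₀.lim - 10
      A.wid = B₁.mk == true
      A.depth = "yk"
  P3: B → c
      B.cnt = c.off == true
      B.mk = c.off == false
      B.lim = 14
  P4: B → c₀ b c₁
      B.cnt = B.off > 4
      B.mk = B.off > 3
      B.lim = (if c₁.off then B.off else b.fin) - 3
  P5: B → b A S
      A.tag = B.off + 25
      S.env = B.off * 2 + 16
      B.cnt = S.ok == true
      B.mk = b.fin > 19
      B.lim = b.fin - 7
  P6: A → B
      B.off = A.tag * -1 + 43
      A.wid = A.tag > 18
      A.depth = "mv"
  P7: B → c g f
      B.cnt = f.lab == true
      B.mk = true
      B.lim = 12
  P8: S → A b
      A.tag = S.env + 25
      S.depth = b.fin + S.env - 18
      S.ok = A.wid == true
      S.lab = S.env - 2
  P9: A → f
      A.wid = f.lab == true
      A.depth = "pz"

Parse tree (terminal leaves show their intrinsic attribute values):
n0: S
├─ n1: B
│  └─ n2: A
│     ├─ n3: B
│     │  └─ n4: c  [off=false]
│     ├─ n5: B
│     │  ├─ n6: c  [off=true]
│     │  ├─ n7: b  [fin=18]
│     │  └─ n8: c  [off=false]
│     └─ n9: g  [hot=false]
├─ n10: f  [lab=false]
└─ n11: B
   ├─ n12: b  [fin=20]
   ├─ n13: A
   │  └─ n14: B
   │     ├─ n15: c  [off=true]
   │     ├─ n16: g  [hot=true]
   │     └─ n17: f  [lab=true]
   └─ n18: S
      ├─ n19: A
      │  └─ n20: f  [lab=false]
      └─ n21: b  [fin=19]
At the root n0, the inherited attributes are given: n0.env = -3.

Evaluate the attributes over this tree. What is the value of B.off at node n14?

25

1. n0.env = -3  [given at root]
2. n1.off = 18  [S.env + 21]
3. n2.tag = 15  [15]
4. n3.off = 21  [A.tag + 6]
5. n4.off = false  [terminal]
6. n3.cnt = false  [c.off == true]
7. n3.mk = true  [c.off == false]
8. n3.lim = 14  [14]
9. n5.off = 4  [B₀.lim - 10]
10. n6.off = true  [terminal]
11. n7.fin = 18  [terminal]
12. n8.off = false  [terminal]
13. n5.cnt = false  [B.off > 4]
14. n5.mk = true  [B.off > 3]
15. n5.lim = 15  [(if c₁.off then B.off else b.fin) - 3]
16. n9.hot = false  [terminal]
17. n2.wid = true  [B₁.mk == true]
18. n2.depth = "yk"  ["yk"]
19. n1.cnt = false  [false]
20. n1.mk = false  [A.wid == false]
21. n1.lim = -6  [B.off * 2 - 42]
22. n10.lab = false  [terminal]
23. n11.off = -7  [B₀.lim - 1]
24. n12.fin = 20  [terminal]
25. n13.tag = 18  [B.off + 25]
26. n14.off = 25  [A.tag * -1 + 43]
27. n15.off = true  [terminal]
28. n16.hot = true  [terminal]
29. n17.lab = true  [terminal]
30. n14.cnt = true  [f.lab == true]
31. n14.mk = true  [true]
32. n14.lim = 12  [12]
33. n13.wid = false  [A.tag > 18]
34. n13.depth = "mv"  ["mv"]
35. n18.env = 2  [B.off * 2 + 16]
36. n19.tag = 27  [S.env + 25]
37. n20.lab = false  [terminal]
38. n19.wid = false  [f.lab == true]
39. n19.depth = "pz"  ["pz"]
40. n21.fin = 19  [terminal]
41. n18.depth = 3  [b.fin + S.env - 18]
42. n18.ok = false  [A.wid == true]
43. n18.lab = 0  [S.env - 2]
44. n11.cnt = false  [S.ok == true]
45. n11.mk = true  [b.fin > 19]
46. n11.lim = 13  [b.fin - 7]
47. n0.depth = 22  [22]
48. n0.ok = false  [B₁.lim == B₀.lim]
49. n0.lab = 26  [S.env + B₁.lim + 16]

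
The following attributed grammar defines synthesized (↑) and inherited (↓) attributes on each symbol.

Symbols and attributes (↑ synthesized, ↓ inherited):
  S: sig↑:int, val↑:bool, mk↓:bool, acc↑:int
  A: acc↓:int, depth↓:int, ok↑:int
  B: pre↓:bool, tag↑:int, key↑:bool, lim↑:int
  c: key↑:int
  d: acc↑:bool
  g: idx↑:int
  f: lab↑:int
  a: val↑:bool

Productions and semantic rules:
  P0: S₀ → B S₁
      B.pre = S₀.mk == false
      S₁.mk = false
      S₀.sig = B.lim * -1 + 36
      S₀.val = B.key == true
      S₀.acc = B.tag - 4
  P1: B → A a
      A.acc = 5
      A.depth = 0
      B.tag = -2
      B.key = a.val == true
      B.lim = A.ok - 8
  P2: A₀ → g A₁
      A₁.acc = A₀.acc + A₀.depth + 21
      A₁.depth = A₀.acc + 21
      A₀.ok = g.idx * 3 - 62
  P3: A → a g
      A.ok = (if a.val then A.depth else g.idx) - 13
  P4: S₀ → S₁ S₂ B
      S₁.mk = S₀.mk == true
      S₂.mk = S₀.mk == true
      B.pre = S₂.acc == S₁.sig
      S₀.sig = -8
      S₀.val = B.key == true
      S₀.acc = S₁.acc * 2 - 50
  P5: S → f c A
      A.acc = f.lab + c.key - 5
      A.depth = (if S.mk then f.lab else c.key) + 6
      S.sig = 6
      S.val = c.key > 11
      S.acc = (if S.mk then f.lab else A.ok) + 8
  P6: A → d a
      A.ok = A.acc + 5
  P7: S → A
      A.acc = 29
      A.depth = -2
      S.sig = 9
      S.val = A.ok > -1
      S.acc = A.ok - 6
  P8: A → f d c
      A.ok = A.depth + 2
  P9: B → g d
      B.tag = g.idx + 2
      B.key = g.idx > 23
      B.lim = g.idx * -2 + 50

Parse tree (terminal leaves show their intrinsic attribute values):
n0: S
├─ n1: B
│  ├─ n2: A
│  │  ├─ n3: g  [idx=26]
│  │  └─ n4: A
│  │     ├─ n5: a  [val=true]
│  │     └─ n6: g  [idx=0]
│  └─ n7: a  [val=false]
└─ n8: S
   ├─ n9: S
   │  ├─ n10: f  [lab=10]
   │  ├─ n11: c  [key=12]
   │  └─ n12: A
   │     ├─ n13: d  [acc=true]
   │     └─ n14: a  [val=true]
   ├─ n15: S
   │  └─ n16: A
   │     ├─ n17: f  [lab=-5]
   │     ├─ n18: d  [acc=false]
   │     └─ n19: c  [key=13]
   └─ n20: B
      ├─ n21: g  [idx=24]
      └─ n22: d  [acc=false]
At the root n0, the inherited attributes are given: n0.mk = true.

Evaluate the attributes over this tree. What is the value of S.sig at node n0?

28

1. n0.mk = true  [given at root]
2. n1.pre = false  [S₀.mk == false]
3. n2.acc = 5  [5]
4. n2.depth = 0  [0]
5. n3.idx = 26  [terminal]
6. n4.acc = 26  [A₀.acc + A₀.depth + 21]
7. n4.depth = 26  [A₀.acc + 21]
8. n5.val = true  [terminal]
9. n6.idx = 0  [terminal]
10. n4.ok = 13  [(if a.val then A.depth else g.idx) - 13]
11. n2.ok = 16  [g.idx * 3 - 62]
12. n7.val = false  [terminal]
13. n1.tag = -2  [-2]
14. n1.key = false  [a.val == true]
15. n1.lim = 8  [A.ok - 8]
16. n8.mk = false  [false]
17. n9.mk = false  [S₀.mk == true]
18. n10.lab = 10  [terminal]
19. n11.key = 12  [terminal]
20. n12.acc = 17  [f.lab + c.key - 5]
21. n12.depth = 18  [(if S.mk then f.lab else c.key) + 6]
22. n13.acc = true  [terminal]
23. n14.val = true  [terminal]
24. n12.ok = 22  [A.acc + 5]
25. n9.sig = 6  [6]
26. n9.val = true  [c.key > 11]
27. n9.acc = 30  [(if S.mk then f.lab else A.ok) + 8]
28. n15.mk = false  [S₀.mk == true]
29. n16.acc = 29  [29]
30. n16.depth = -2  [-2]
31. n17.lab = -5  [terminal]
32. n18.acc = false  [terminal]
33. n19.key = 13  [terminal]
34. n16.ok = 0  [A.depth + 2]
35. n15.sig = 9  [9]
36. n15.val = true  [A.ok > -1]
37. n15.acc = -6  [A.ok - 6]
38. n20.pre = false  [S₂.acc == S₁.sig]
39. n21.idx = 24  [terminal]
40. n22.acc = false  [terminal]
41. n20.tag = 26  [g.idx + 2]
42. n20.key = true  [g.idx > 23]
43. n20.lim = 2  [g.idx * -2 + 50]
44. n8.sig = -8  [-8]
45. n8.val = true  [B.key == true]
46. n8.acc = 10  [S₁.acc * 2 - 50]
47. n0.sig = 28  [B.lim * -1 + 36]
48. n0.val = false  [B.key == true]
49. n0.acc = -6  [B.tag - 4]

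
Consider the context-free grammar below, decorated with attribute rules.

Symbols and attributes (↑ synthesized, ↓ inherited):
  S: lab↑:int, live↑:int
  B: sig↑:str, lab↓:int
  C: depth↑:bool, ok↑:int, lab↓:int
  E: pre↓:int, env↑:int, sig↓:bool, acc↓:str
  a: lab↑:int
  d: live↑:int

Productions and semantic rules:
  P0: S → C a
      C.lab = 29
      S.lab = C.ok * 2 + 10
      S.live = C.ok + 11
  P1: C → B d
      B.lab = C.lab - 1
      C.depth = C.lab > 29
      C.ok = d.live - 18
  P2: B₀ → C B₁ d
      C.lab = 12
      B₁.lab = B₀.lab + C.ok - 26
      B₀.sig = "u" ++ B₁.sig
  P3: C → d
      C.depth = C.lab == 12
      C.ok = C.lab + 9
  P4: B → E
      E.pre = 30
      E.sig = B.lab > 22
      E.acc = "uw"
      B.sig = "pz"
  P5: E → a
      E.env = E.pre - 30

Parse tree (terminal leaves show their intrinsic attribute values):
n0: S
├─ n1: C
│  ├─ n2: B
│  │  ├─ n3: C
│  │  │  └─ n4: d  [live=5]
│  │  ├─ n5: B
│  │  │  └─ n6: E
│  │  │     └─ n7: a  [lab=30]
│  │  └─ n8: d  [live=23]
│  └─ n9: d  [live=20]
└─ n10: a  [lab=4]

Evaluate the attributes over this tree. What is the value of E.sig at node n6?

true

1. n1.lab = 29  [29]
2. n2.lab = 28  [C.lab - 1]
3. n3.lab = 12  [12]
4. n4.live = 5  [terminal]
5. n3.depth = true  [C.lab == 12]
6. n3.ok = 21  [C.lab + 9]
7. n5.lab = 23  [B₀.lab + C.ok - 26]
8. n6.pre = 30  [30]
9. n6.sig = true  [B.lab > 22]
10. n6.acc = "uw"  ["uw"]
11. n7.lab = 30  [terminal]
12. n6.env = 0  [E.pre - 30]
13. n5.sig = "pz"  ["pz"]
14. n8.live = 23  [terminal]
15. n2.sig = "upz"  ["u" ++ B₁.sig]
16. n9.live = 20  [terminal]
17. n1.depth = false  [C.lab > 29]
18. n1.ok = 2  [d.live - 18]
19. n10.lab = 4  [terminal]
20. n0.lab = 14  [C.ok * 2 + 10]
21. n0.live = 13  [C.ok + 11]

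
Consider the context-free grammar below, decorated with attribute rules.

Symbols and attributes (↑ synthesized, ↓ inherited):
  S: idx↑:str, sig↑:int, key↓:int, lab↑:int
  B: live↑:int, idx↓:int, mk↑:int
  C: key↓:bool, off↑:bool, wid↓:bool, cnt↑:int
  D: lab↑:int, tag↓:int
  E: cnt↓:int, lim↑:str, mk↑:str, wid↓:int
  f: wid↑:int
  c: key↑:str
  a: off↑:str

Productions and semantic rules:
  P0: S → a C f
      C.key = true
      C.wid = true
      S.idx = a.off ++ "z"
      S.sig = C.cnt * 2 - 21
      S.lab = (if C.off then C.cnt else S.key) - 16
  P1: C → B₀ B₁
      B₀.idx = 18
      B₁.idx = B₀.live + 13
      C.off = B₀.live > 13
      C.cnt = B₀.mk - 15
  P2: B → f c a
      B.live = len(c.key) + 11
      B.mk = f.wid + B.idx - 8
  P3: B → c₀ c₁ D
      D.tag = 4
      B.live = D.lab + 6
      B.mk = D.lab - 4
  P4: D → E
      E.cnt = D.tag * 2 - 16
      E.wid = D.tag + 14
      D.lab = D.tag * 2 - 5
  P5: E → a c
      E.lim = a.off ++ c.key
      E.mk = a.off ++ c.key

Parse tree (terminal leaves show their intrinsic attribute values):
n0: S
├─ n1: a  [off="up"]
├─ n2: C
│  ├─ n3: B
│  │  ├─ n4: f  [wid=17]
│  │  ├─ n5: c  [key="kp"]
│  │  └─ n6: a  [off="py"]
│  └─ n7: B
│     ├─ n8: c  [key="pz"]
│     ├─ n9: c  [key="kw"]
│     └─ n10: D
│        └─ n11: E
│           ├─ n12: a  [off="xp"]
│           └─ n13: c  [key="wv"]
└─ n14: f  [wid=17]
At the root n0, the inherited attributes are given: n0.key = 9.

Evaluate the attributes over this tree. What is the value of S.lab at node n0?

-7

1. n0.key = 9  [given at root]
2. n1.off = "up"  [terminal]
3. n2.key = true  [true]
4. n2.wid = true  [true]
5. n3.idx = 18  [18]
6. n4.wid = 17  [terminal]
7. n5.key = "kp"  [terminal]
8. n6.off = "py"  [terminal]
9. n3.live = 13  [len(c.key) + 11]
10. n3.mk = 27  [f.wid + B.idx - 8]
11. n7.idx = 26  [B₀.live + 13]
12. n8.key = "pz"  [terminal]
13. n9.key = "kw"  [terminal]
14. n10.tag = 4  [4]
15. n11.cnt = -8  [D.tag * 2 - 16]
16. n11.wid = 18  [D.tag + 14]
17. n12.off = "xp"  [terminal]
18. n13.key = "wv"  [terminal]
19. n11.lim = "xpwv"  [a.off ++ c.key]
20. n11.mk = "xpwv"  [a.off ++ c.key]
21. n10.lab = 3  [D.tag * 2 - 5]
22. n7.live = 9  [D.lab + 6]
23. n7.mk = -1  [D.lab - 4]
24. n2.off = false  [B₀.live > 13]
25. n2.cnt = 12  [B₀.mk - 15]
26. n14.wid = 17  [terminal]
27. n0.idx = "upz"  [a.off ++ "z"]
28. n0.sig = 3  [C.cnt * 2 - 21]
29. n0.lab = -7  [(if C.off then C.cnt else S.key) - 16]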